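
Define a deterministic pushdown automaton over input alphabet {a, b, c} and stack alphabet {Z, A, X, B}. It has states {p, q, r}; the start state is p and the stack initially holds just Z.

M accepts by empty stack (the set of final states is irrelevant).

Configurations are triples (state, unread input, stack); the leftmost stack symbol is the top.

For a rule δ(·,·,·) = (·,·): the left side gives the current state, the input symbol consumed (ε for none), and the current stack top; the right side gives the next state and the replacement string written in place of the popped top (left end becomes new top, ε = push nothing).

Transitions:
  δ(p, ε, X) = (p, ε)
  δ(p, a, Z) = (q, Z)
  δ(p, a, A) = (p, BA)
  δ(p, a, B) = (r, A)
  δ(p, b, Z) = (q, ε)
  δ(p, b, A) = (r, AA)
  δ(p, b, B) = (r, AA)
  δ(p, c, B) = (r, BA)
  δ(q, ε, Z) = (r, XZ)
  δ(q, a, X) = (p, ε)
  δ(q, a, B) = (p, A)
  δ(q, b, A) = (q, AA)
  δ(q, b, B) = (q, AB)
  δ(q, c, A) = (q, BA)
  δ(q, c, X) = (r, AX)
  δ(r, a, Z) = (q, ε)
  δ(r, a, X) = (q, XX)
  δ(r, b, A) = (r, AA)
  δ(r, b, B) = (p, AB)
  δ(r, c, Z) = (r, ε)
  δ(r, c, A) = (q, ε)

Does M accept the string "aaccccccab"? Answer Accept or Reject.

(p, aaccccccab, Z)
  read a, top Z: go to q, push Z → (q, accccccab, Z)
  ε-move, top Z: go to r, push XZ → (r, accccccab, XZ)
  read a, top X: go to q, push XX → (q, ccccccab, XXZ)
  read c, top X: go to r, push AX → (r, cccccab, AXXZ)
  read c, top A: go to q, push ε → (q, ccccab, XXZ)
  read c, top X: go to r, push AX → (r, cccab, AXXZ)
  read c, top A: go to q, push ε → (q, ccab, XXZ)
  read c, top X: go to r, push AX → (r, cab, AXXZ)
  read c, top A: go to q, push ε → (q, ab, XXZ)
  read a, top X: go to p, push ε → (p, b, XZ)
  ε-move, top X: go to p, push ε → (p, b, Z)
  read b, top Z: go to q, push ε → (q, ε, ε)
All input consumed and the stack is empty.

Accept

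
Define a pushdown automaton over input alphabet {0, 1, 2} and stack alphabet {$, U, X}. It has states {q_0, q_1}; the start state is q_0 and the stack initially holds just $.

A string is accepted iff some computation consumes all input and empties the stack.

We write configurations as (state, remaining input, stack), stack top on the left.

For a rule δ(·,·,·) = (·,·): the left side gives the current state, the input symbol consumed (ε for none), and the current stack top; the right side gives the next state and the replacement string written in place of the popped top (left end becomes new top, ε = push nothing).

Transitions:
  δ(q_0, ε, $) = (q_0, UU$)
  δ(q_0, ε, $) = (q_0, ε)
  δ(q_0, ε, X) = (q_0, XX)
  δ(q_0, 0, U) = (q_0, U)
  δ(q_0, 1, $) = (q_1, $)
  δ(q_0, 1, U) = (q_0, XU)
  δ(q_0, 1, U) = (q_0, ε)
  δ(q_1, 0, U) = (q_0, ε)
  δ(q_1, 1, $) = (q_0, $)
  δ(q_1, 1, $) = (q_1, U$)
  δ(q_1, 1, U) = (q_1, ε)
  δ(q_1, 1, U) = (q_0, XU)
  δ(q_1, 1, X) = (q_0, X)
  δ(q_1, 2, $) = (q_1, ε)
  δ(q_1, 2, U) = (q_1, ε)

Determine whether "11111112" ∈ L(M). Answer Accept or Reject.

Accept

One accepting computation: (q_0, 11111112, $) ⊢ (q_1, 1111112, $) ⊢ (q_0, 111112, $) ⊢ (q_1, 11112, $) ⊢ (q_0, 1112, $) ⊢ (q_1, 112, $) ⊢ (q_0, 12, $) ⊢ (q_1, 2, $) ⊢ (q_1, ε, ε)
All input consumed and the stack is empty.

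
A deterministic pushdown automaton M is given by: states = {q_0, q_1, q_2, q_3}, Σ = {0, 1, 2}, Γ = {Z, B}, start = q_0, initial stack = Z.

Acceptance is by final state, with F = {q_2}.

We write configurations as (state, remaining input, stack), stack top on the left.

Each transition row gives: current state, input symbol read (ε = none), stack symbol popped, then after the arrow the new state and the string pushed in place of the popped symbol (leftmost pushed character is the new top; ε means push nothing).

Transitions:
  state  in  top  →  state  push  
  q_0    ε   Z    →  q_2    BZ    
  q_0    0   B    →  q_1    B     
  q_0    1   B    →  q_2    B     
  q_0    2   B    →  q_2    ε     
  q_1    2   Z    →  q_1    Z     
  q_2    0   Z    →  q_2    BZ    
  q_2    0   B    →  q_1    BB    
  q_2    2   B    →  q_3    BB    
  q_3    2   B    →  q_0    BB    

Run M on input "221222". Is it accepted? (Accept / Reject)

(q_0, 221222, Z)
  ε-move, top Z: go to q_2, push BZ → (q_2, 221222, BZ)
  read 2, top B: go to q_3, push BB → (q_3, 21222, BBZ)
  read 2, top B: go to q_0, push BB → (q_0, 1222, BBBZ)
  read 1, top B: go to q_2, push B → (q_2, 222, BBBZ)
  read 2, top B: go to q_3, push BB → (q_3, 22, BBBBZ)
  read 2, top B: go to q_0, push BB → (q_0, 2, BBBBBZ)
  read 2, top B: go to q_2, push ε → (q_2, ε, BBBBZ)
All input consumed; state q_2 ∈ F.

Accept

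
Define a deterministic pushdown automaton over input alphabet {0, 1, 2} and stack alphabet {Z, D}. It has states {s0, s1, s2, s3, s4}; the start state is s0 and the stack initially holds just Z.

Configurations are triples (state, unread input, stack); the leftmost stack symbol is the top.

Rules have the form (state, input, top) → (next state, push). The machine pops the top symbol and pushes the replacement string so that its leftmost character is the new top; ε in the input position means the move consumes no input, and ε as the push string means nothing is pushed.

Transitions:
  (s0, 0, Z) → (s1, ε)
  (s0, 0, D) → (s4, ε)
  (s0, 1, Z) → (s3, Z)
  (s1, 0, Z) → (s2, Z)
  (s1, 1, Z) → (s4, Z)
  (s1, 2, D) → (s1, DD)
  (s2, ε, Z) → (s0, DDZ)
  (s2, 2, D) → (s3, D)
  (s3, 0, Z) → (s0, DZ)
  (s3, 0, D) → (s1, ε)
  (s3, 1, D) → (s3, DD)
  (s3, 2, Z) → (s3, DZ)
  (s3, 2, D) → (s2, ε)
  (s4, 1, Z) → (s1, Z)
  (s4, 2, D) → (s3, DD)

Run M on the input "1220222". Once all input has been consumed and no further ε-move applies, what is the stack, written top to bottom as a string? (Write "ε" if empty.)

(s0, 1220222, Z) ⊢ (s3, 220222, Z) ⊢ (s3, 20222, DZ) ⊢ (s2, 0222, Z) ⊢ (s0, 0222, DDZ) ⊢ (s4, 222, DZ) ⊢ (s3, 22, DDZ) ⊢ (s2, 2, DZ) ⊢ (s3, ε, DZ)
All input consumed in state s3 with stack DZ.

DZ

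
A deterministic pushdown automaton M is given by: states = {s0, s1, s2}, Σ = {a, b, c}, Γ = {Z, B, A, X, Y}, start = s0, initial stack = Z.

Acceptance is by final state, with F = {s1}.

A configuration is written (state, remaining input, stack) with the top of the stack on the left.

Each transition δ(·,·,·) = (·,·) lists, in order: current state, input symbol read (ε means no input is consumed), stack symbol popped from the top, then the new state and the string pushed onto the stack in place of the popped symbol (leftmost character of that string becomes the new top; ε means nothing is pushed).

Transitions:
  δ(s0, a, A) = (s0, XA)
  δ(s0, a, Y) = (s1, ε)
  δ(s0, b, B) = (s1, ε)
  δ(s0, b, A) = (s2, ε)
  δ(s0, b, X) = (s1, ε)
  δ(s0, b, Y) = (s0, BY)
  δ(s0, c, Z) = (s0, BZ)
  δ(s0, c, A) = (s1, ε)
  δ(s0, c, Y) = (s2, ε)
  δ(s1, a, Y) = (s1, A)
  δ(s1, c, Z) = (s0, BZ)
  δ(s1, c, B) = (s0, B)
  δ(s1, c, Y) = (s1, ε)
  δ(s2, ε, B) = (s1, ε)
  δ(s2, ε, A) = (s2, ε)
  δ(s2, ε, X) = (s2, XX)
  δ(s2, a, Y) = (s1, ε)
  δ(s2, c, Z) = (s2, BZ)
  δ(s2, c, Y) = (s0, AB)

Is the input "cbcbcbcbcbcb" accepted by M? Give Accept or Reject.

(s0, cbcbcbcbcbcb, Z) ⊢ (s0, bcbcbcbcbcb, BZ) ⊢ (s1, cbcbcbcbcb, Z) ⊢ (s0, bcbcbcbcb, BZ) ⊢ (s1, cbcbcbcb, Z) ⊢ (s0, bcbcbcb, BZ) ⊢ (s1, cbcbcb, Z) ⊢ (s0, bcbcb, BZ) ⊢ (s1, cbcb, Z) ⊢ (s0, bcb, BZ) ⊢ (s1, cb, Z) ⊢ (s0, b, BZ) ⊢ (s1, ε, Z)
All input consumed; state s1 ∈ F.

Accept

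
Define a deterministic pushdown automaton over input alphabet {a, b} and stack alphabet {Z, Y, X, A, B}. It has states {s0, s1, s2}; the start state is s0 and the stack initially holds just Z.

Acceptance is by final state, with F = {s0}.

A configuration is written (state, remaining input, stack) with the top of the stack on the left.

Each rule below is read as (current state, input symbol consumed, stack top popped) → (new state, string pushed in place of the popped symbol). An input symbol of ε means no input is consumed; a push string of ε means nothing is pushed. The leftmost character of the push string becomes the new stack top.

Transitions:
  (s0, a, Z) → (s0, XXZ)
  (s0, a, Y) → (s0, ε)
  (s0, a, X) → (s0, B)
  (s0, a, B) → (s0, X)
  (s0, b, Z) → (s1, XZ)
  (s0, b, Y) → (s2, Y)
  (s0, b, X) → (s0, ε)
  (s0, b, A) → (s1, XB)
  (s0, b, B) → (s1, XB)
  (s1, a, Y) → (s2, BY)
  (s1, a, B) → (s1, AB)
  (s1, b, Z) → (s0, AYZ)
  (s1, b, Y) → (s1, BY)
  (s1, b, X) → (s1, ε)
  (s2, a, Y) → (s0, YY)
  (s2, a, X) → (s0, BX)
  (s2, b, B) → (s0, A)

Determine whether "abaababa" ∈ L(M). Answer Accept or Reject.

(s0, abaababa, Z) ⊢ (s0, baababa, XXZ) ⊢ (s0, aababa, XZ) ⊢ (s0, ababa, BZ) ⊢ (s0, baba, XZ) ⊢ (s0, aba, Z) ⊢ (s0, ba, XXZ) ⊢ (s0, a, XZ) ⊢ (s0, ε, BZ)
All input consumed; state s0 ∈ F.

Accept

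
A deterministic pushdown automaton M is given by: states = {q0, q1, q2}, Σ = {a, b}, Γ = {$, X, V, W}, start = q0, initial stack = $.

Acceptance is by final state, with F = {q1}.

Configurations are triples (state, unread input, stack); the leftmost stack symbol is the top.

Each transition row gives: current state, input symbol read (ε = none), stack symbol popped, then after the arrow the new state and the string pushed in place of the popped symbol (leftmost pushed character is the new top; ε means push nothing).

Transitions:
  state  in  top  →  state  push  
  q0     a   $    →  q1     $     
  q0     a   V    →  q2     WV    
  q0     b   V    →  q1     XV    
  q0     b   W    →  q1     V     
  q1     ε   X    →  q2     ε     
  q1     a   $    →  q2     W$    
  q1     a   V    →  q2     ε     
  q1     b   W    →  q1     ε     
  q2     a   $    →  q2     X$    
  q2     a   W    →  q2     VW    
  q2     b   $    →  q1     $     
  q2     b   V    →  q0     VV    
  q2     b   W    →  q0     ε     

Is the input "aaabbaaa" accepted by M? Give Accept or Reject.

Reject

(q0, aaabbaaa, $)
  read a, top $: go to q1, push $ → (q1, aabbaaa, $)
  read a, top $: go to q2, push W$ → (q2, abbaaa, W$)
  read a, top W: go to q2, push VW → (q2, bbaaa, VW$)
  read b, top V: go to q0, push VV → (q0, baaa, VVW$)
  read b, top V: go to q1, push XV → (q1, aaa, XVVW$)
  ε-move, top X: go to q2, push ε → (q2, aaa, VVW$)
No transition applies at (q2, aaa, VVW$); input not fully consumed.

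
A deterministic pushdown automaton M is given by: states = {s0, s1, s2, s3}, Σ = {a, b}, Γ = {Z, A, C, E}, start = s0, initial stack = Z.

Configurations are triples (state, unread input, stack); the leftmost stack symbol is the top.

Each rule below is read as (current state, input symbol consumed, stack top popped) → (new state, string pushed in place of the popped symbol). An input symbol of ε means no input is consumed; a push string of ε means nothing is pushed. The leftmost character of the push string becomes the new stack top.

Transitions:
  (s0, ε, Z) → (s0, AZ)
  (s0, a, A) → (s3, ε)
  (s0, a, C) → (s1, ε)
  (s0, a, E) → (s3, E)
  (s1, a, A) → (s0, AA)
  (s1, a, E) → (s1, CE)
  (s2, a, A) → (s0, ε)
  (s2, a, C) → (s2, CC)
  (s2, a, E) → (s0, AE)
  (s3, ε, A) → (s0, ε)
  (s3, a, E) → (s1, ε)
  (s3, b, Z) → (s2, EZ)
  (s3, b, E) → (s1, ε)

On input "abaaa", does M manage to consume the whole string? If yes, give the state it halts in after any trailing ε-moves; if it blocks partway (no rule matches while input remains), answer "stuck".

(s0, abaaa, Z) ⊢ (s0, abaaa, AZ) ⊢ (s3, baaa, Z) ⊢ (s2, aaa, EZ) ⊢ (s0, aa, AEZ) ⊢ (s3, a, EZ) ⊢ (s1, ε, Z)
All input consumed; M is in state s1.

s1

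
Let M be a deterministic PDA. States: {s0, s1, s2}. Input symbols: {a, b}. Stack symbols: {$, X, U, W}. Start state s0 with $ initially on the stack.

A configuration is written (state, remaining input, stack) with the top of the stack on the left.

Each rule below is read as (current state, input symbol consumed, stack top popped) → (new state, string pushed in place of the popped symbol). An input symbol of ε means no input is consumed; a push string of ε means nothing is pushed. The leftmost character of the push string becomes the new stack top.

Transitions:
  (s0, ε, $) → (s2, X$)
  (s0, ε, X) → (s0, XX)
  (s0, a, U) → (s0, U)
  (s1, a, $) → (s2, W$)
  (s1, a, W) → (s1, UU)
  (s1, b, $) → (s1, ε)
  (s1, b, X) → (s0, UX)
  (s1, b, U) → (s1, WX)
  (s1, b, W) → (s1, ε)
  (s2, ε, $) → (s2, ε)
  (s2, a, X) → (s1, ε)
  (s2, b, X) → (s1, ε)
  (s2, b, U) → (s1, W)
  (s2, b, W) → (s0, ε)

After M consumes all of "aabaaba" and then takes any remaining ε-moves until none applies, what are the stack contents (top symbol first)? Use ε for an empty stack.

$

(s0, aabaaba, $)
  ε-move, top $: go to s2, push X$ → (s2, aabaaba, X$)
  read a, top X: go to s1, push ε → (s1, abaaba, $)
  read a, top $: go to s2, push W$ → (s2, baaba, W$)
  read b, top W: go to s0, push ε → (s0, aaba, $)
  ε-move, top $: go to s2, push X$ → (s2, aaba, X$)
  read a, top X: go to s1, push ε → (s1, aba, $)
  read a, top $: go to s2, push W$ → (s2, ba, W$)
  read b, top W: go to s0, push ε → (s0, a, $)
  ε-move, top $: go to s2, push X$ → (s2, a, X$)
  read a, top X: go to s1, push ε → (s1, ε, $)
All input consumed in state s1 with stack $.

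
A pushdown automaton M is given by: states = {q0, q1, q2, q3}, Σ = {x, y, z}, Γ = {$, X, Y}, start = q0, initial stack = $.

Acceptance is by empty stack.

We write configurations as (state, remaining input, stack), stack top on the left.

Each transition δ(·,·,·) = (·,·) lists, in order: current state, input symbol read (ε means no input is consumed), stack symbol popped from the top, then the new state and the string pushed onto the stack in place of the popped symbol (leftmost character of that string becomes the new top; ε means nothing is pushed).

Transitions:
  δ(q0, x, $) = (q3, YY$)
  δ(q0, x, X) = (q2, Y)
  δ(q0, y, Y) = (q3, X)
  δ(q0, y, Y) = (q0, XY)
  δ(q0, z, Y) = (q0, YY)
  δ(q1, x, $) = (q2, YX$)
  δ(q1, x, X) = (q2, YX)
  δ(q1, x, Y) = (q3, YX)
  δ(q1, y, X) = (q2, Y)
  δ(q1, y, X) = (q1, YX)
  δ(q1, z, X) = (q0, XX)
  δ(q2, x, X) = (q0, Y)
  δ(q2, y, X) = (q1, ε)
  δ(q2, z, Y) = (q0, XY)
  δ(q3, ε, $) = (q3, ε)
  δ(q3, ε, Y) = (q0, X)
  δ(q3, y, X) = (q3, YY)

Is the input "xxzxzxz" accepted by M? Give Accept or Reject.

No computation consumes all input and empties the stack.

Reject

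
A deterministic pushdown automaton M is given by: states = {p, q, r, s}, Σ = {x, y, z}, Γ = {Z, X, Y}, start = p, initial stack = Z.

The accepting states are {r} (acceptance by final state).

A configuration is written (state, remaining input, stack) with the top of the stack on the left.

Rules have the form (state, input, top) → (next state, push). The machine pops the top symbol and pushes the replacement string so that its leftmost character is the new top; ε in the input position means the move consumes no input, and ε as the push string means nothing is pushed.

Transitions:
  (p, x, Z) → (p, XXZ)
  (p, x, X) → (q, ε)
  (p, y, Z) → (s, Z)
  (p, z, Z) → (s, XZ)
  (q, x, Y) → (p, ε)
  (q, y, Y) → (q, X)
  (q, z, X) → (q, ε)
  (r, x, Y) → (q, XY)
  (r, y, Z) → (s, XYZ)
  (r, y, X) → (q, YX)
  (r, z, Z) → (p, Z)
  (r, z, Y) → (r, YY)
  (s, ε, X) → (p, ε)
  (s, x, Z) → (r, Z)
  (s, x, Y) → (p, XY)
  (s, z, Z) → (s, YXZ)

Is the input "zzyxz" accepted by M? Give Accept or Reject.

Reject

(p, zzyxz, Z)
  read z, top Z: go to s, push XZ → (s, zyxz, XZ)
  ε-move, top X: go to p, push ε → (p, zyxz, Z)
  read z, top Z: go to s, push XZ → (s, yxz, XZ)
  ε-move, top X: go to p, push ε → (p, yxz, Z)
  read y, top Z: go to s, push Z → (s, xz, Z)
  read x, top Z: go to r, push Z → (r, z, Z)
  read z, top Z: go to p, push Z → (p, ε, Z)
All input consumed; state p ∉ F and no further ε-move applies.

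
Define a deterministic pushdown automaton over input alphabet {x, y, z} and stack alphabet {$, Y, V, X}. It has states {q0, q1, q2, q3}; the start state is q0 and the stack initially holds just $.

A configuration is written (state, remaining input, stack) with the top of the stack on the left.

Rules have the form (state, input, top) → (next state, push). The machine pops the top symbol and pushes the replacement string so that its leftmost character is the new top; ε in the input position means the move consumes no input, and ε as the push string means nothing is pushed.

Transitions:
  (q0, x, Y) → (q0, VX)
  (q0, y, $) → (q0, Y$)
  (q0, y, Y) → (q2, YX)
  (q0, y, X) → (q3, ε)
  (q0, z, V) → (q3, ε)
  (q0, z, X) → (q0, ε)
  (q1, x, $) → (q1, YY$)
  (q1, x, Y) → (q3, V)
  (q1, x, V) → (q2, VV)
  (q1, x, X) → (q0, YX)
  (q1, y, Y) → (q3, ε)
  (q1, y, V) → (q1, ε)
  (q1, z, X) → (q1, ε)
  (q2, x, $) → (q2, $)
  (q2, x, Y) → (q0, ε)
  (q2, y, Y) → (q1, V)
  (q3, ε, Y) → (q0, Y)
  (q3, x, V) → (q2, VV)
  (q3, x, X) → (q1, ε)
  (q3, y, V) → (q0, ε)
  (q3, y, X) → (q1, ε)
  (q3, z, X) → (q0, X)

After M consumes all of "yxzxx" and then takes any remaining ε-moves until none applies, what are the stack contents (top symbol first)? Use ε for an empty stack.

YY$

(q0, yxzxx, $)
  read y, top $: go to q0, push Y$ → (q0, xzxx, Y$)
  read x, top Y: go to q0, push VX → (q0, zxx, VX$)
  read z, top V: go to q3, push ε → (q3, xx, X$)
  read x, top X: go to q1, push ε → (q1, x, $)
  read x, top $: go to q1, push YY$ → (q1, ε, YY$)
All input consumed in state q1 with stack YY$.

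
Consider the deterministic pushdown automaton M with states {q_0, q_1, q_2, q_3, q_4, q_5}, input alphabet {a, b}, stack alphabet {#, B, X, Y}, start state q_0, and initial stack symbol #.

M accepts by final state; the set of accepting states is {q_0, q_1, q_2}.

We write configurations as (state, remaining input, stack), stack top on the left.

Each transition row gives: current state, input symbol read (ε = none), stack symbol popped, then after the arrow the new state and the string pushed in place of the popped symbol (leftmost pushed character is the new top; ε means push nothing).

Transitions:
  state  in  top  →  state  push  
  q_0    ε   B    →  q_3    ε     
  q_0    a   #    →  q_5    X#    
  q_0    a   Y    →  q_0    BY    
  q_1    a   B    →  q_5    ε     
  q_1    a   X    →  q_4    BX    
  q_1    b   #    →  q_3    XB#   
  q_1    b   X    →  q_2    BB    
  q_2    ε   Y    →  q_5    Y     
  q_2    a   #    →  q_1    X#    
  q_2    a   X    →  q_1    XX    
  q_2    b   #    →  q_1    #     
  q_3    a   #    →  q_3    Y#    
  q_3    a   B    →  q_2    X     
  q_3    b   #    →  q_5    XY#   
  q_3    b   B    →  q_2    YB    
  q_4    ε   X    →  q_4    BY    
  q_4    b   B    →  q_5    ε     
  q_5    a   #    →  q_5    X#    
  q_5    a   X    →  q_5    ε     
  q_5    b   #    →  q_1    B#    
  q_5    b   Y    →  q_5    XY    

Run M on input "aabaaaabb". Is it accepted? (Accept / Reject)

Reject

(q_0, aabaaaabb, #) ⊢ (q_5, abaaaabb, X#) ⊢ (q_5, baaaabb, #) ⊢ (q_1, aaaabb, B#) ⊢ (q_5, aaabb, #) ⊢ (q_5, aabb, X#) ⊢ (q_5, abb, #) ⊢ (q_5, bb, X#)
No transition applies at (q_5, bb, X#); input not fully consumed.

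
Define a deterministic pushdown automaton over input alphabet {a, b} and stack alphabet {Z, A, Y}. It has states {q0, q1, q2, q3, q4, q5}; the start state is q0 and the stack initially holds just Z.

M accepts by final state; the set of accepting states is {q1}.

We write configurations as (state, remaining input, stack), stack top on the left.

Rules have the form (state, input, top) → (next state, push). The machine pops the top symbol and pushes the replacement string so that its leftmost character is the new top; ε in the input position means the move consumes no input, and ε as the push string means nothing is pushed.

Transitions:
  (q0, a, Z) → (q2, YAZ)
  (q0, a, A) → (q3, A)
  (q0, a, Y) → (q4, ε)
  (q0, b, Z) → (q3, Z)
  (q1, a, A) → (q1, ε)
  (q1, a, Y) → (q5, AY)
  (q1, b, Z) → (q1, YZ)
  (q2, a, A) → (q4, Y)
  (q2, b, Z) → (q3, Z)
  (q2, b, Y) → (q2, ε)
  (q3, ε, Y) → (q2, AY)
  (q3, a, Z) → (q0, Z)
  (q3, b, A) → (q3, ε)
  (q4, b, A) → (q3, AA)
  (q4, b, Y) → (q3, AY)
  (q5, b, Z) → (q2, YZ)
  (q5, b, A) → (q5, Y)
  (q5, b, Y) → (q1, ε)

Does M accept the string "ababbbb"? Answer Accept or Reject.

Reject

(q0, ababbbb, Z) ⊢ (q2, babbbb, YAZ) ⊢ (q2, abbbb, AZ) ⊢ (q4, bbbb, YZ) ⊢ (q3, bbb, AYZ) ⊢ (q3, bb, YZ) ⊢ (q2, bb, AYZ)
No transition applies at (q2, bb, AYZ); input not fully consumed.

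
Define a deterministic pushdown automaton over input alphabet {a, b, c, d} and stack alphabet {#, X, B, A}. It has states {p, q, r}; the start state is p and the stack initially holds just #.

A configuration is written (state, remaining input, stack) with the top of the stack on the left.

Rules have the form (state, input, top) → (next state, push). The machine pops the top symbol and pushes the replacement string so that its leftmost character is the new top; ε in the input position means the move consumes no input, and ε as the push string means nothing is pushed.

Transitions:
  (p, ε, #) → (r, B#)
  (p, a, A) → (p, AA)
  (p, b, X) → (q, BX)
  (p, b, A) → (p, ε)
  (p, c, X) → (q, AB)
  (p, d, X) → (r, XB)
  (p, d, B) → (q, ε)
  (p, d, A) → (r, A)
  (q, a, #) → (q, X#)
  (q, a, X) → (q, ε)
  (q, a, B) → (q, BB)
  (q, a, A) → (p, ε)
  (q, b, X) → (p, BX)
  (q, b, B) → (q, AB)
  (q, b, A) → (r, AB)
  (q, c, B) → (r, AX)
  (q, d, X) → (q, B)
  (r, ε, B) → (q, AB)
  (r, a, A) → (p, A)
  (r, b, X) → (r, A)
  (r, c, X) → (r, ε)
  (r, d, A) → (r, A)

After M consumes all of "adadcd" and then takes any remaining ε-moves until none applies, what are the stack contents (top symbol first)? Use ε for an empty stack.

(p, adadcd, #)
  ε-move, top #: go to r, push B# → (r, adadcd, B#)
  ε-move, top B: go to q, push AB → (q, adadcd, AB#)
  read a, top A: go to p, push ε → (p, dadcd, B#)
  read d, top B: go to q, push ε → (q, adcd, #)
  read a, top #: go to q, push X# → (q, dcd, X#)
  read d, top X: go to q, push B → (q, cd, B#)
  read c, top B: go to r, push AX → (r, d, AX#)
  read d, top A: go to r, push A → (r, ε, AX#)
All input consumed in state r with stack AX#.

AX#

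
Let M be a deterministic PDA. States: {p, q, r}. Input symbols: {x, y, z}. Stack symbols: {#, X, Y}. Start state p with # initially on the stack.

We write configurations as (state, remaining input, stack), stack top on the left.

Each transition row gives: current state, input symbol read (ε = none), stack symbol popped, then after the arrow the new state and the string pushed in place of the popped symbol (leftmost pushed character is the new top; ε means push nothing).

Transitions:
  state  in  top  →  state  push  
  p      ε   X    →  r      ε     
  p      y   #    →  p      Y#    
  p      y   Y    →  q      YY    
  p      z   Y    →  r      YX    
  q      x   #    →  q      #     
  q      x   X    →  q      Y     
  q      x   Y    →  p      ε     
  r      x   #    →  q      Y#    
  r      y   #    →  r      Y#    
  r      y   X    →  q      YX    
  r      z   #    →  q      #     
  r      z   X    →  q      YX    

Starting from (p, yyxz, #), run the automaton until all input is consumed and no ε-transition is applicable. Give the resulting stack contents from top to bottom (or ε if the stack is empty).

YX#

(p, yyxz, #) ⊢ (p, yxz, Y#) ⊢ (q, xz, YY#) ⊢ (p, z, Y#) ⊢ (r, ε, YX#)
All input consumed in state r with stack YX#.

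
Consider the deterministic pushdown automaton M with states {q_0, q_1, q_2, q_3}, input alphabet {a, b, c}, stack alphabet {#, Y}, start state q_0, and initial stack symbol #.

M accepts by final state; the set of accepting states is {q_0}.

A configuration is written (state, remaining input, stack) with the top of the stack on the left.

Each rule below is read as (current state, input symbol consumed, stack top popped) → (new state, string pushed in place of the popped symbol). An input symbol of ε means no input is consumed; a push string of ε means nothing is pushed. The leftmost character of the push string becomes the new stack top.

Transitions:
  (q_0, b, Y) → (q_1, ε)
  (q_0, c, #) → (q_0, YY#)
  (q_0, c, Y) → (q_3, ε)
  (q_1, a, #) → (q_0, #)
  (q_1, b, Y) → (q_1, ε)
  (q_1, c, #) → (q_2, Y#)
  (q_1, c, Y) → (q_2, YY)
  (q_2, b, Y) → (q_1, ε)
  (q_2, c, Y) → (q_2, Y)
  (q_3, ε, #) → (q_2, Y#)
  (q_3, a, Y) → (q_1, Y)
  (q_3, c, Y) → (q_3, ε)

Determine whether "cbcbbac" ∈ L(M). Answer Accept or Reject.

(q_0, cbcbbac, #) ⊢ (q_0, bcbbac, YY#) ⊢ (q_1, cbbac, Y#) ⊢ (q_2, bbac, YY#) ⊢ (q_1, bac, Y#) ⊢ (q_1, ac, #) ⊢ (q_0, c, #) ⊢ (q_0, ε, YY#)
All input consumed; state q_0 ∈ F.

Accept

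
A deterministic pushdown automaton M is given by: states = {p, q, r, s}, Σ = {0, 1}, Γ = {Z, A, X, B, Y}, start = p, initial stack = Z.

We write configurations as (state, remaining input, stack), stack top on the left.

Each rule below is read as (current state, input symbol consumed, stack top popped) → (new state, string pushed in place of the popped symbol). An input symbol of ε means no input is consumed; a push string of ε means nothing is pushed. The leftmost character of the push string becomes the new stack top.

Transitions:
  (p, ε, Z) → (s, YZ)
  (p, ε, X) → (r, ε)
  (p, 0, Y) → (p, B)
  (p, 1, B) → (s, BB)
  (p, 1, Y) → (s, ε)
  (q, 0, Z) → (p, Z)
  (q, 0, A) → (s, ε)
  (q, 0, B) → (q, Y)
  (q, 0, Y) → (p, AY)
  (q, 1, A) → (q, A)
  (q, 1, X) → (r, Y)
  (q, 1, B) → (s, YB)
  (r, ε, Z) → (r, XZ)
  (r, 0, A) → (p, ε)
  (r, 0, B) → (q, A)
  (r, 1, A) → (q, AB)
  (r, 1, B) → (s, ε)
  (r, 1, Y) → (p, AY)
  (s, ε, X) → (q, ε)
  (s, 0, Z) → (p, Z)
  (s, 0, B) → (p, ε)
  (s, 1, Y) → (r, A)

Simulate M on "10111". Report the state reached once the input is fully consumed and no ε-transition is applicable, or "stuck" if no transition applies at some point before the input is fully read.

(p, 10111, Z)
  ε-move, top Z: go to s, push YZ → (s, 10111, YZ)
  read 1, top Y: go to r, push A → (r, 0111, AZ)
  read 0, top A: go to p, push ε → (p, 111, Z)
  ε-move, top Z: go to s, push YZ → (s, 111, YZ)
  read 1, top Y: go to r, push A → (r, 11, AZ)
  read 1, top A: go to q, push AB → (q, 1, ABZ)
  read 1, top A: go to q, push A → (q, ε, ABZ)
All input consumed; M is in state q.

q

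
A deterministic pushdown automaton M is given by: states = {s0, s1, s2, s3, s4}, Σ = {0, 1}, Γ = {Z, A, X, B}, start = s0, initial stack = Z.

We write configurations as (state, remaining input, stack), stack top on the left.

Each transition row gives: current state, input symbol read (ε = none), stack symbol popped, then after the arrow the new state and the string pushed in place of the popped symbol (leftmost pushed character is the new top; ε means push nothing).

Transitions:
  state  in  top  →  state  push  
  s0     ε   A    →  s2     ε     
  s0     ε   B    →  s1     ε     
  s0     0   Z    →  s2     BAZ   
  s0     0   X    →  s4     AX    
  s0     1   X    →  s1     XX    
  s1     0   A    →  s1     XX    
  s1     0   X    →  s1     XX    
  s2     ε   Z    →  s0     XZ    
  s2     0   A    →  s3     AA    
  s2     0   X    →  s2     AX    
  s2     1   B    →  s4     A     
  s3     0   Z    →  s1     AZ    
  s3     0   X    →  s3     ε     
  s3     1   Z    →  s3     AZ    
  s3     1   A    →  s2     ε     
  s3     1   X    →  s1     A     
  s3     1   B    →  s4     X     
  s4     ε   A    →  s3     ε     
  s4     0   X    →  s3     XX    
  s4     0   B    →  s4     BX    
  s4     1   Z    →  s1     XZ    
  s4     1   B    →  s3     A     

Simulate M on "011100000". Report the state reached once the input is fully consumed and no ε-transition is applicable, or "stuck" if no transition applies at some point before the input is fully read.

s1

(s0, 011100000, Z) ⊢ (s2, 11100000, BAZ) ⊢ (s4, 1100000, AAZ) ⊢ (s3, 1100000, AZ) ⊢ (s2, 100000, Z) ⊢ (s0, 100000, XZ) ⊢ (s1, 00000, XXZ) ⊢ (s1, 0000, XXXZ) ⊢ (s1, 000, XXXXZ) ⊢ (s1, 00, XXXXXZ) ⊢ (s1, 0, XXXXXXZ) ⊢ (s1, ε, XXXXXXXZ)
All input consumed; M is in state s1.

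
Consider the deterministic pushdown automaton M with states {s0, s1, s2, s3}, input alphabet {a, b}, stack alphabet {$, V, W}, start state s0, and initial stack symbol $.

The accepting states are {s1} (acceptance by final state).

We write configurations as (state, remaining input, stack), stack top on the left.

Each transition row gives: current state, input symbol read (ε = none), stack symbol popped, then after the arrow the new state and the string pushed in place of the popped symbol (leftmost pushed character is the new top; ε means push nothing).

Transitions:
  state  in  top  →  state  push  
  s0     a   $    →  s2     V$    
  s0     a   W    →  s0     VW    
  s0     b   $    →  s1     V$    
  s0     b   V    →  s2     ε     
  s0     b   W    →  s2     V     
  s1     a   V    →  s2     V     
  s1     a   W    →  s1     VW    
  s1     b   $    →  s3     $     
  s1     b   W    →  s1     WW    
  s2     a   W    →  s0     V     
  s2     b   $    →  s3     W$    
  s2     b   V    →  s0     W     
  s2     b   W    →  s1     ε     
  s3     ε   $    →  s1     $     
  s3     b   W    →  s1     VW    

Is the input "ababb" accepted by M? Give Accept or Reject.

(s0, ababb, $) ⊢ (s2, babb, V$) ⊢ (s0, abb, W$) ⊢ (s0, bb, VW$) ⊢ (s2, b, W$) ⊢ (s1, ε, $)
All input consumed; state s1 ∈ F.

Accept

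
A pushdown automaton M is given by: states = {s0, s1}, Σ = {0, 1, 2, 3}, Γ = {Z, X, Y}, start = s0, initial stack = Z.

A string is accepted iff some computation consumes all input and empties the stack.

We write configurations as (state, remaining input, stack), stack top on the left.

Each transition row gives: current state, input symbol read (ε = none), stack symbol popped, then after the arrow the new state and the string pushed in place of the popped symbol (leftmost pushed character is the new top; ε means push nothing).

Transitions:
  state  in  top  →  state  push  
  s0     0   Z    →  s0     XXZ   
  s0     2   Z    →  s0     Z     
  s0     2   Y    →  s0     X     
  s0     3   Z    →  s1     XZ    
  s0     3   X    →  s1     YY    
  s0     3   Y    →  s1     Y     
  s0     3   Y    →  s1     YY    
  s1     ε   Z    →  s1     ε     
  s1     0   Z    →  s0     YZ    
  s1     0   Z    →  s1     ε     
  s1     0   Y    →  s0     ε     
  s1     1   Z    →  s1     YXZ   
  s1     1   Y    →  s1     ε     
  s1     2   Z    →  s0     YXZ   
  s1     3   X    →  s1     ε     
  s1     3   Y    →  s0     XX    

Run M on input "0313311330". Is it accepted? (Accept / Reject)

Accept

One accepting computation: (s0, 0313311330, Z) ⊢ (s0, 313311330, XXZ) ⊢ (s1, 13311330, YYXZ) ⊢ (s1, 3311330, YXZ) ⊢ (s0, 311330, XXXZ) ⊢ (s1, 11330, YYXXZ) ⊢ (s1, 1330, YXXZ) ⊢ (s1, 330, XXZ) ⊢ (s1, 30, XZ) ⊢ (s1, 0, Z) ⊢ (s1, ε, ε)
All input consumed and the stack is empty.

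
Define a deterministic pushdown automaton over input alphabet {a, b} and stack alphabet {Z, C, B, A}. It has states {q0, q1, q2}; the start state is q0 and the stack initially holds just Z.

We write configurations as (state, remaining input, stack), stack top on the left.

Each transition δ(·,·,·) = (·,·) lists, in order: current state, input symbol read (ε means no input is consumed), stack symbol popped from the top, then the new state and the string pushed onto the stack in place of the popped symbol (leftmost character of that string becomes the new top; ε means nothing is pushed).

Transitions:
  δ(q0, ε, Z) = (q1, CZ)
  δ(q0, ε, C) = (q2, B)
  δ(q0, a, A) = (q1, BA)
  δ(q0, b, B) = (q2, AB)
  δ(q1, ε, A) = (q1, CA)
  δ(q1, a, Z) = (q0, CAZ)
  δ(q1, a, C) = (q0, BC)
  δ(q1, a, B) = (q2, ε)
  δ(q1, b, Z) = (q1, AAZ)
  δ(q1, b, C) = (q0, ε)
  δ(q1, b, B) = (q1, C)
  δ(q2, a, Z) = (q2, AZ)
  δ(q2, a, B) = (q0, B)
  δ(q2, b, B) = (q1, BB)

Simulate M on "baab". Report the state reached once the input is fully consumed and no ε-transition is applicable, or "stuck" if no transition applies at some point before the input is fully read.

stuck

(q0, baab, Z) ⊢ (q1, baab, CZ) ⊢ (q0, aab, Z) ⊢ (q1, aab, CZ) ⊢ (q0, ab, BCZ)
No transition for (q0, a, top B); M blocks with input ab remaining.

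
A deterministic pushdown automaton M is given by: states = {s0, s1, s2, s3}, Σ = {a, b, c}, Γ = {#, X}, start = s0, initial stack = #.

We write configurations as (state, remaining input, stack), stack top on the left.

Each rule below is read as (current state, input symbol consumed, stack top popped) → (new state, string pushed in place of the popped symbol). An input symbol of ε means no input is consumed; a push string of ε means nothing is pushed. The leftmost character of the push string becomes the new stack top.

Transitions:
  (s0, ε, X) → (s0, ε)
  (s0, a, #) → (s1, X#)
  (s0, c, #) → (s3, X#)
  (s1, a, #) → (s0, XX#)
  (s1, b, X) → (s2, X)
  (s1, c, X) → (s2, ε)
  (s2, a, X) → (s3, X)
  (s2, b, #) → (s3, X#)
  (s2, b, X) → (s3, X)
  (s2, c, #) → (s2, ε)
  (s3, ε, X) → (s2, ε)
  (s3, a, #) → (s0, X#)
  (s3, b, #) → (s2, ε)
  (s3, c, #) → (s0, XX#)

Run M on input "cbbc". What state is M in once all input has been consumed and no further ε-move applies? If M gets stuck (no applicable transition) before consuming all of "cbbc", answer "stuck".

s2

(s0, cbbc, #) ⊢ (s3, bbc, X#) ⊢ (s2, bbc, #) ⊢ (s3, bc, X#) ⊢ (s2, bc, #) ⊢ (s3, c, X#) ⊢ (s2, c, #) ⊢ (s2, ε, ε)
All input consumed; M is in state s2.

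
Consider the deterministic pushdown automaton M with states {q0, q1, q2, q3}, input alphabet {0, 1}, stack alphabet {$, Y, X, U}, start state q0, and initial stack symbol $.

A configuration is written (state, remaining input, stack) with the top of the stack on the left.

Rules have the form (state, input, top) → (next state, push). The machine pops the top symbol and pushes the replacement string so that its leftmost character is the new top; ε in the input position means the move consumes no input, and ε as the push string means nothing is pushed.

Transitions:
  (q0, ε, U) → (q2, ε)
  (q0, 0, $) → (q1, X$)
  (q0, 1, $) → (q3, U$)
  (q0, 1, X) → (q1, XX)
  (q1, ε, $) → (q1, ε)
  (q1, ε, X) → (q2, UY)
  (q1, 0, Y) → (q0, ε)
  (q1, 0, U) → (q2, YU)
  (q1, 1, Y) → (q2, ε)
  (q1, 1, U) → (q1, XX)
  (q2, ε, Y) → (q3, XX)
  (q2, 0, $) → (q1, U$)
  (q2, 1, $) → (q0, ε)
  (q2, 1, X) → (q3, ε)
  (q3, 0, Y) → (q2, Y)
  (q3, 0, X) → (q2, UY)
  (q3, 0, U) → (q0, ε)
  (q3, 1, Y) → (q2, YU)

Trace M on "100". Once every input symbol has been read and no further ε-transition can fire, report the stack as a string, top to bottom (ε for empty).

UY$

(q0, 100, $)
  read 1, top $: go to q3, push U$ → (q3, 00, U$)
  read 0, top U: go to q0, push ε → (q0, 0, $)
  read 0, top $: go to q1, push X$ → (q1, ε, X$)
  ε-move, top X: go to q2, push UY → (q2, ε, UY$)
All input consumed in state q2 with stack UY$.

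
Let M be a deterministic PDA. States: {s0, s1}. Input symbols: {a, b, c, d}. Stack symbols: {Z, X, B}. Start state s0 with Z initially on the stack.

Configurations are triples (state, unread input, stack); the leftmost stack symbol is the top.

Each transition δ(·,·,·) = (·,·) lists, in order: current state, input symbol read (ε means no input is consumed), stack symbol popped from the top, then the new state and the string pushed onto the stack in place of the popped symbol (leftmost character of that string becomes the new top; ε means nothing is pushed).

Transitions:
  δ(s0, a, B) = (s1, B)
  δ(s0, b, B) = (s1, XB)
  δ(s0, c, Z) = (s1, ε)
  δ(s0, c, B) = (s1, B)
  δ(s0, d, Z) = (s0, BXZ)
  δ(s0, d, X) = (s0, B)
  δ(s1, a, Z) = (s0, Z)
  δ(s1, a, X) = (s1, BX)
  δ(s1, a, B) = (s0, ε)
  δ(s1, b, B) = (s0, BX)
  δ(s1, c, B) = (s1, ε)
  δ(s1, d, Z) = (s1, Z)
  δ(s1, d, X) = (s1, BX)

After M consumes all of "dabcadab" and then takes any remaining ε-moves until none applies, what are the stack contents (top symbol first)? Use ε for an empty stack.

(s0, dabcadab, Z)
  read d, top Z: go to s0, push BXZ → (s0, abcadab, BXZ)
  read a, top B: go to s1, push B → (s1, bcadab, BXZ)
  read b, top B: go to s0, push BX → (s0, cadab, BXXZ)
  read c, top B: go to s1, push B → (s1, adab, BXXZ)
  read a, top B: go to s0, push ε → (s0, dab, XXZ)
  read d, top X: go to s0, push B → (s0, ab, BXZ)
  read a, top B: go to s1, push B → (s1, b, BXZ)
  read b, top B: go to s0, push BX → (s0, ε, BXXZ)
All input consumed in state s0 with stack BXXZ.

BXXZ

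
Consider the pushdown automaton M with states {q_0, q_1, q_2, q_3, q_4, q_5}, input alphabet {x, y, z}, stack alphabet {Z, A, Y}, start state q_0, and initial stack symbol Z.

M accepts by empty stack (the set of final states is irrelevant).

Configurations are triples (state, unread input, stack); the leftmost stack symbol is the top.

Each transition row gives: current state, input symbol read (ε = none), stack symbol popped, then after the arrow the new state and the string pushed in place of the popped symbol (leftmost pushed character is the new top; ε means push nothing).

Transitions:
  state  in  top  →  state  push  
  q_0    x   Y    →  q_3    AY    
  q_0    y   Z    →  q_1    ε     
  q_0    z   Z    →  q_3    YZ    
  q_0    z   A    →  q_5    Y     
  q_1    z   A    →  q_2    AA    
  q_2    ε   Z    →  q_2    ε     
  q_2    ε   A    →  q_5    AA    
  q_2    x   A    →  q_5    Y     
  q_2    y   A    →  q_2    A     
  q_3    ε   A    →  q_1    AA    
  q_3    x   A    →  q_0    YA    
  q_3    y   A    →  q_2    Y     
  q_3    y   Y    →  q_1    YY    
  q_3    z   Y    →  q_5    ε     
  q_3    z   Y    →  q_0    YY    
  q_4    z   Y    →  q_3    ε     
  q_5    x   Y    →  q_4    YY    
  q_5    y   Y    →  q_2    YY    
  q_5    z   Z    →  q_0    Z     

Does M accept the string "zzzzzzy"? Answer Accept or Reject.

Accept

One accepting computation: (q_0, zzzzzzy, Z) ⊢ (q_3, zzzzzy, YZ) ⊢ (q_5, zzzzy, Z) ⊢ (q_0, zzzy, Z) ⊢ (q_3, zzy, YZ) ⊢ (q_5, zy, Z) ⊢ (q_0, y, Z) ⊢ (q_1, ε, ε)
All input consumed and the stack is empty.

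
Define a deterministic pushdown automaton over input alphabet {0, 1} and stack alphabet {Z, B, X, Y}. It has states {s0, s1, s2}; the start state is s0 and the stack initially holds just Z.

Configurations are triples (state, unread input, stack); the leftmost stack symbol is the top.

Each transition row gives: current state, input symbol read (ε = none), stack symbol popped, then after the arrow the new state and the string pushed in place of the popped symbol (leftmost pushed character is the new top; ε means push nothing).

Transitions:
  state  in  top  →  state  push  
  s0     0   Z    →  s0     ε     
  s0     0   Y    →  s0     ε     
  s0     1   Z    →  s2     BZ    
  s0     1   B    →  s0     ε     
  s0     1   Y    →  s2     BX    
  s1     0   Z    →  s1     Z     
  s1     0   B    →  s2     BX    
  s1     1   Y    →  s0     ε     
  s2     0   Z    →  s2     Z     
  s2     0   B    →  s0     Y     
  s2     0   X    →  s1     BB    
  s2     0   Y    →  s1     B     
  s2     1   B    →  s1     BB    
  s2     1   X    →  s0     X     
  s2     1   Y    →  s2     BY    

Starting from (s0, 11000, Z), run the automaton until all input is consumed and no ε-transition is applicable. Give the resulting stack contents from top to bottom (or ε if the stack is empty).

(s0, 11000, Z)
  read 1, top Z: go to s2, push BZ → (s2, 1000, BZ)
  read 1, top B: go to s1, push BB → (s1, 000, BBZ)
  read 0, top B: go to s2, push BX → (s2, 00, BXBZ)
  read 0, top B: go to s0, push Y → (s0, 0, YXBZ)
  read 0, top Y: go to s0, push ε → (s0, ε, XBZ)
All input consumed in state s0 with stack XBZ.

XBZ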